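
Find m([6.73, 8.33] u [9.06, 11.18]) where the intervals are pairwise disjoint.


For pairwise disjoint intervals, m(union) = sum of lengths.
= (8.33 - 6.73) + (11.18 - 9.06)
= 1.6 + 2.12
= 3.72


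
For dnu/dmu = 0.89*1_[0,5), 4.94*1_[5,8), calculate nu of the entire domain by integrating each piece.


Integrate each piece of the Radon-Nikodym derivative:
Step 1: integral_0^5 0.89 dx = 0.89*(5-0) = 0.89*5 = 4.45
Step 2: integral_5^8 4.94 dx = 4.94*(8-5) = 4.94*3 = 14.82
Total: 4.45 + 14.82 = 19.27


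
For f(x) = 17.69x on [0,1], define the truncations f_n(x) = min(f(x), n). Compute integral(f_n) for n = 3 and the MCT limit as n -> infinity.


f(x) = 17.69x on [0,1]; f_n(x) = min(17.69x, n). At n = 3:
Step 1: f(x) reaches 3 at x = 3/17.69 = 0.169587
Step 2: integral(f_3) = integral(17.69x, 0, 0.169587) + integral(3, 0.169587, 1)
       = 17.69*0.169587^2/2 + 3*(1 - 0.169587)
       = 0.254381 + 2.491238
       = 2.745619
Step 3: As n -> infinity, f_n increases to f, so by MCT integral(f_n) -> integral(f) = 17.69/2 = 8.845.
Convergence: integral(f_3) = 2.745619 -> 8.845 as n -> infinity


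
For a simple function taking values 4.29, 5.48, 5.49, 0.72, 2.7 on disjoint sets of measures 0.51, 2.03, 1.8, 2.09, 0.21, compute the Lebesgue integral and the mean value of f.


Step 1: Integral = sum(value_i * measure_i)
= 4.29*0.51 + 5.48*2.03 + 5.49*1.8 + 0.72*2.09 + 2.7*0.21
= 2.1879 + 11.1244 + 9.882 + 1.5048 + 0.567
= 25.2661
Step 2: Total measure of domain = 0.51 + 2.03 + 1.8 + 2.09 + 0.21 = 6.64
Step 3: Average value = 25.2661 / 6.64 = 3.805136


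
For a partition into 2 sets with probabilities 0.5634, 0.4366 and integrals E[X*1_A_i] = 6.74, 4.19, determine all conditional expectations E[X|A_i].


For each cell A_i: E[X|A_i] = E[X*1_A_i] / P(A_i)
Step 1: E[X|A_1] = 6.74 / 0.5634 = 11.963081
Step 2: E[X|A_2] = 4.19 / 0.4366 = 9.596885
Verification: E[X] = sum E[X*1_A_i] = 6.74 + 4.19 = 10.93


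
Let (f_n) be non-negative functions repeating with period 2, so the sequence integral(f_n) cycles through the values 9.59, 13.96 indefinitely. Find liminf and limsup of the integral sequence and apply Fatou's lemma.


The sequence (integral(f_n)) is periodic with period 2, repeating the values 9.59, 13.96 indefinitely.
Step 1: For a periodic sequence, every tail (a_m, a_(m+1), ...) contains all 2 period values infinitely often.
Step 2: Hence inf of every tail = min of the period values = min(9.59, 13.96) = 9.59.
        liminf_n integral(f_n) = sup over m of (inf of tail from m) = 9.59.
Step 3: Similarly sup of every tail = max of the period values = 13.96.
        limsup_n integral(f_n) = 13.96.
Step 4: Fatou's lemma: integral(liminf_n f_n) <= liminf_n integral(f_n) = 9.59.
        So the integral of the pointwise liminf is at most 9.59.


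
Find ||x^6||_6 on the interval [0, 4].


Step 1: ||f||_6 = (integral_0^4 |x^6|^6 dx)^(1/6)
     = (integral_0^4 x^36 dx)^(1/6)
Step 2: integral_0^4 x^36 dx = [x^37/(37)] from 0 to 4 = 4^37/37
     = 18889465931478580854784/37 = 5.105261e+20
Step 3: ||f||_6 = (5.105261e+20)^(1/6) = 2827.068463


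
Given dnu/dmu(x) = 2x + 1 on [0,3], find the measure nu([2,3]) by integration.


nu(A) = integral_A (dnu/dmu) dmu = integral_2^3 (2x + 1) dx
Step 1: Antiderivative F(x) = (2/2)x^2 + 1x
Step 2: F(3) = (2/2)*3^2 + 1*3 = 9 + 3 = 12
Step 3: F(2) = (2/2)*2^2 + 1*2 = 4 + 2 = 6
Step 4: nu([2,3]) = F(3) - F(2) = 12 - 6 = 6


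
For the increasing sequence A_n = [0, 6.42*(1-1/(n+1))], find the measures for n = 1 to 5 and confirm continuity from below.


By continuity of measure from below: if A_n increases to A, then m(A_n) -> m(A).
Here A = [0, 6.42], so m(A) = 6.42
Step 1: a_1 = 6.42*(1 - 1/2) = 3.21, m(A_1) = 3.21
Step 2: a_2 = 6.42*(1 - 1/3) = 4.28, m(A_2) = 4.28
Step 3: a_3 = 6.42*(1 - 1/4) = 4.815, m(A_3) = 4.815
Step 4: a_4 = 6.42*(1 - 1/5) = 5.136, m(A_4) = 5.136
Step 5: a_5 = 6.42*(1 - 1/6) = 5.35, m(A_5) = 5.35
Limit: m(A_n) -> m([0,6.42]) = 6.42


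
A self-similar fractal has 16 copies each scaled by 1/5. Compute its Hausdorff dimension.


For a self-similar set with N copies scaled by 1/r:
dim_H = log(N)/log(r) = log(16)/log(5)
= 2.772589/1.609438
= 1.722706


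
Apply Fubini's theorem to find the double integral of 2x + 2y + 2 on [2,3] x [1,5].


By Fubini, integrate in x first, then y.
Step 1: Fix y, integrate over x in [2,3]:
  integral(2x + 2y + 2, x=2..3)
  = 2*(3^2 - 2^2)/2 + (2y + 2)*(3 - 2)
  = 5 + (2y + 2)*1
  = 5 + 2y + 2
  = 7 + 2y
Step 2: Integrate over y in [1,5]:
  integral(7 + 2y, y=1..5)
  = 7*4 + 2*(5^2 - 1^2)/2
  = 28 + 24
  = 52


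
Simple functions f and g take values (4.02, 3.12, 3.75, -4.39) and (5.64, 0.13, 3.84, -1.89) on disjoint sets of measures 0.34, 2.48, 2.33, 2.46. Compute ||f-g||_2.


Step 1: Compute differences f_i - g_i:
  4.02 - 5.64 = -1.62
  3.12 - 0.13 = 2.99
  3.75 - 3.84 = -0.09
  -4.39 - -1.89 = -2.5
Step 2: Compute |diff|^2 * measure for each set:
  |-1.62|^2 * 0.34 = 2.6244 * 0.34 = 0.892296
  |2.99|^2 * 2.48 = 8.9401 * 2.48 = 22.171448
  |-0.09|^2 * 2.33 = 0.0081 * 2.33 = 0.018873
  |-2.5|^2 * 2.46 = 6.25 * 2.46 = 15.375
Step 3: Sum = 38.457617
Step 4: ||f-g||_2 = (38.457617)^(1/2) = 6.201421


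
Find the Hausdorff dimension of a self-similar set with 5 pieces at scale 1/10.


For a self-similar set with N copies scaled by 1/r:
dim_H = log(N)/log(r) = log(5)/log(10)
= 1.609438/2.302585
= 0.69897


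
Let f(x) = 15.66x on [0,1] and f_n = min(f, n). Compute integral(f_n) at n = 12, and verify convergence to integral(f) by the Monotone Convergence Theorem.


f(x) = 15.66x on [0,1]; f_n(x) = min(15.66x, n). At n = 12:
Step 1: f(x) reaches 12 at x = 12/15.66 = 0.766284
Step 2: integral(f_12) = integral(15.66x, 0, 0.766284) + integral(12, 0.766284, 1)
       = 15.66*0.766284^2/2 + 12*(1 - 0.766284)
       = 4.597701 + 2.804598
       = 7.402299
Step 3: As n -> infinity, f_n increases to f, so by MCT integral(f_n) -> integral(f) = 15.66/2 = 7.83.
Convergence: integral(f_12) = 7.402299 -> 7.83 as n -> infinity


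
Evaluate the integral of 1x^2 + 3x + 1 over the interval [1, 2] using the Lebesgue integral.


The Lebesgue integral of a Riemann-integrable function agrees with the Riemann integral.
Antiderivative F(x) = (1/3)x^3 + (3/2)x^2 + 1x
F(2) = (1/3)*2^3 + (3/2)*2^2 + 1*2
     = (1/3)*8 + (3/2)*4 + 1*2
     = 2.666667 + 6 + 2
     = 10.666667
F(1) = 2.833333
Integral = F(2) - F(1) = 10.666667 - 2.833333 = 7.833333


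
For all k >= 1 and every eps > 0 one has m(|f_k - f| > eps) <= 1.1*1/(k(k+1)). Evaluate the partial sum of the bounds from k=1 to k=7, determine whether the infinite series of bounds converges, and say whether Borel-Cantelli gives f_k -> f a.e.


Step 1: List the terms 1.1*1/(k(k+1)) for k = 1 to 7:
  k=1: 0.55
  k=2: 0.183333
  k=3: 0.091667
  k=4: 0.055
  k=5: 0.036667
  k=6: 0.02619
  k=7: 0.019643
Step 2: Partial sum = 0.55 + 0.183333 + 0.091667 + 0.055 + 0.036667 + 0.02619 + 0.019643
     = 0.9625
Step 3: The full series sum_(k>=1) 1.1*1/(k(k+1)) converges (telescoping series sum 1/(k(k+1)) = 1; a constant multiple of a convergent series converges).
Step 4: Fix eps > 0. Since sum_k m(|f_k - f| > eps) < infinity, the Borel-Cantelli lemma gives
        m(limsup_k {|f_k - f| > eps}) = 0, i.e. for a.e. x, |f_k(x) - f(x)| <= eps for all large k.
        Applying this with eps = 1/j for j = 1, 2, ... and intersecting the countably many full-measure sets,
        for a.e. x we get limsup_k |f_k(x) - f(x)| <= 1/j for every j, hence f_k -> f almost everywhere.
Conclusion: series converges; Borel-Cantelli yields f_k -> f a.e.


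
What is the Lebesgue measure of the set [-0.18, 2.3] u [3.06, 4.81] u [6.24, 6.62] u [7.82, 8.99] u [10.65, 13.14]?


For pairwise disjoint intervals, m(union) = sum of lengths.
= (2.3 - -0.18) + (4.81 - 3.06) + (6.62 - 6.24) + (8.99 - 7.82) + (13.14 - 10.65)
= 2.48 + 1.75 + 0.38 + 1.17 + 2.49
= 8.27


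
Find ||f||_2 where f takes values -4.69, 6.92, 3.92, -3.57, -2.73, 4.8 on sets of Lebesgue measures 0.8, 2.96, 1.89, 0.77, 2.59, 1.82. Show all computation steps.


Step 1: Compute |f_i|^2 for each value:
  |-4.69|^2 = 21.9961
  |6.92|^2 = 47.8864
  |3.92|^2 = 15.3664
  |-3.57|^2 = 12.7449
  |-2.73|^2 = 7.4529
  |4.8|^2 = 23.04
Step 2: Multiply by measures and sum:
  21.9961 * 0.8 = 17.59688
  47.8864 * 2.96 = 141.743744
  15.3664 * 1.89 = 29.042496
  12.7449 * 0.77 = 9.813573
  7.4529 * 2.59 = 19.303011
  23.04 * 1.82 = 41.9328
Sum = 17.59688 + 141.743744 + 29.042496 + 9.813573 + 19.303011 + 41.9328 = 259.432504
Step 3: Take the p-th root:
||f||_2 = (259.432504)^(1/2) = 16.106909


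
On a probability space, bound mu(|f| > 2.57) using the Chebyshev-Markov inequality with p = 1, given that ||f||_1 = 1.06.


Chebyshev/Markov inequality: mu(|f| > eps) <= (||f||_p / eps)^p
Step 1: ||f||_1 / eps = 1.06 / 2.57 = 0.412451
Step 2: Raise to power p = 1:
  (0.412451)^1 = 0.412451
Step 3: Therefore mu(|f| > 2.57) <= 0.412451


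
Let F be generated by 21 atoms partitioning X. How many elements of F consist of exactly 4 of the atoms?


Each element of F is a union of some subset of the 21 atoms.
Elements that are unions of exactly 4 atoms correspond to 4-element subsets of the 21 atoms.
Count = C(21, 4) = 21! / (4! * 17!) = 5985.


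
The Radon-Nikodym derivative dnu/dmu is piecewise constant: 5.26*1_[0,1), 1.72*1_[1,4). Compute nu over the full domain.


Integrate each piece of the Radon-Nikodym derivative:
Step 1: integral_0^1 5.26 dx = 5.26*(1-0) = 5.26*1 = 5.26
Step 2: integral_1^4 1.72 dx = 1.72*(4-1) = 1.72*3 = 5.16
Total: 5.26 + 5.16 = 10.42


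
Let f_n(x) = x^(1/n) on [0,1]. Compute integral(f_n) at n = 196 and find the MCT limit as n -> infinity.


At n = 196: f_196(x) = x^(1/196).
Step 1: integral(x^(1/196), 0, 1) = [x^(1/196+1) / (1/196+1)] from 0 to 1
     = 1 / (1/196 + 1) = 1 / ((196+1)/196) = 196/(196+1)
     = 196/197 = 0.994924
Step 2: As n -> infinity, f_n(x) = x^(1/n) -> 1 for x in (0,1], and f_n is increasing in n.
By MCT, lim_n integral(f_n) = integral(lim_n f_n) = integral(1, 0, 1) = 1.
Step 3: Verify convergence: 196/197 = 0.994924 -> 1


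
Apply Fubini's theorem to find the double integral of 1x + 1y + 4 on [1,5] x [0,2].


By Fubini, integrate in x first, then y.
Step 1: Fix y, integrate over x in [1,5]:
  integral(1x + 1y + 4, x=1..5)
  = 1*(5^2 - 1^2)/2 + (1y + 4)*(5 - 1)
  = 12 + (1y + 4)*4
  = 12 + 4y + 16
  = 28 + 4y
Step 2: Integrate over y in [0,2]:
  integral(28 + 4y, y=0..2)
  = 28*2 + 4*(2^2 - 0^2)/2
  = 56 + 8
  = 64


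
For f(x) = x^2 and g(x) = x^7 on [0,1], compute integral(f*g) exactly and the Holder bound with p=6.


Step 1: Exact integral of f*g = integral(x^9, 0, 1) = 1/10
     = 0.1
Step 2: Holder bound with p=6, q=1.2:
  ||f||_p = (integral x^12 dx)^(1/6) = (1/13)^(1/6) = 0.652143
  ||g||_q = (integral x^8.4 dx)^(1/1.2) = (1/9.4)^(1/1.2) = 0.154547
Step 3: Holder bound = ||f||_p * ||g||_q = 0.652143 * 0.154547 = 0.100787
Verification: 0.1 <= 0.100787 (Holder holds)


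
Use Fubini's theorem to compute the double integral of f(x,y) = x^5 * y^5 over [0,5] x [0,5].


By Fubini's theorem, the double integral factors as a product of single integrals:
Step 1: integral_0^5 x^5 dx = [x^6/6] from 0 to 5
     = 5^6/6 = 2604.166667
Step 2: integral_0^5 y^5 dy = [y^6/6] from 0 to 5
     = 5^6/6 = 2604.166667
Step 3: Double integral = 2604.166667 * 2604.166667 = 6.781684e+06


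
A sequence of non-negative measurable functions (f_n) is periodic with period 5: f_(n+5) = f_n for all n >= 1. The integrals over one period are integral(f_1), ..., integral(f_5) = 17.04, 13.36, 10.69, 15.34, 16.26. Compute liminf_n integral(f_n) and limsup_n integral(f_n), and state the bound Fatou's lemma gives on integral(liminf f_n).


The sequence (integral(f_n)) is periodic with period 5, repeating the values 17.04, 13.36, 10.69, 15.34, 16.26 indefinitely.
Step 1: For a periodic sequence, every tail (a_m, a_(m+1), ...) contains all 5 period values infinitely often.
Step 2: Hence inf of every tail = min of the period values = min(17.04, 13.36, 10.69, 15.34, 16.26) = 10.69.
        liminf_n integral(f_n) = sup over m of (inf of tail from m) = 10.69.
Step 3: Similarly sup of every tail = max of the period values = 17.04.
        limsup_n integral(f_n) = 17.04.
Step 4: Fatou's lemma: integral(liminf_n f_n) <= liminf_n integral(f_n) = 10.69.
        So the integral of the pointwise liminf is at most 10.69.


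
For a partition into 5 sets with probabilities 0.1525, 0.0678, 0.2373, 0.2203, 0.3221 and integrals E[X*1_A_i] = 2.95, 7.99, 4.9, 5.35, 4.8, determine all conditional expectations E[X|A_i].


For each cell A_i: E[X|A_i] = E[X*1_A_i] / P(A_i)
Step 1: E[X|A_1] = 2.95 / 0.1525 = 19.344262
Step 2: E[X|A_2] = 7.99 / 0.0678 = 117.846608
Step 3: E[X|A_3] = 4.9 / 0.2373 = 20.648968
Step 4: E[X|A_4] = 5.35 / 0.2203 = 24.285066
Step 5: E[X|A_5] = 4.8 / 0.3221 = 14.902204
Verification: E[X] = sum E[X*1_A_i] = 2.95 + 7.99 + 4.9 + 5.35 + 4.8 = 25.99


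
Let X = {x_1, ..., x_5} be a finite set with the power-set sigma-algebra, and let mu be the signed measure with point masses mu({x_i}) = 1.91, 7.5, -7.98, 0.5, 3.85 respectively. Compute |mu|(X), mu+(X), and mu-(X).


Step 1: Every measurable set is a union of atoms (the cells / points), so a Hahn decomposition is
  obtained by grouping atoms by sign: P = union of atoms with mu > 0, N = union of the remaining atoms.
  Atoms in P (indices): 1, 2, 4, 5;  atoms in N (indices): 3
  Positive values: 1.91, 7.5, 0.5, 3.85
  Negative values: -7.98
Step 2: mu+(X) = mu(P) = sum of positive atom values = 13.76
Step 3: mu-(X) = -mu(N) = sum of |negative atom values| = 7.98
Step 4: |mu|(X) = mu+(X) + mu-(X) = 13.76 + 7.98 = 21.74


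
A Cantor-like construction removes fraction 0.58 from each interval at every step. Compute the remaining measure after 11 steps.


Step 1: At each step, fraction remaining = 1 - 0.58 = 0.42
Step 2: After 11 steps, measure = (0.42)^11
Result = 7.173683e-05


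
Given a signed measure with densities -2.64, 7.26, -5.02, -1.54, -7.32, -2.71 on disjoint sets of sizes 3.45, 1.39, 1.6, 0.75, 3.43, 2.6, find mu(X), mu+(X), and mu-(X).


Step 1: Compute signed measure on each set:
  Set 1: -2.64 * 3.45 = -9.108
  Set 2: 7.26 * 1.39 = 10.0914
  Set 3: -5.02 * 1.6 = -8.032
  Set 4: -1.54 * 0.75 = -1.155
  Set 5: -7.32 * 3.43 = -25.1076
  Set 6: -2.71 * 2.6 = -7.046
Step 2: Total signed measure = (-9.108) + (10.0914) + (-8.032) + (-1.155) + (-25.1076) + (-7.046)
     = -40.3572
Step 3: Positive part mu+(X) = sum of positive contributions = 10.0914
Step 4: Negative part mu-(X) = |sum of negative contributions| = 50.4486


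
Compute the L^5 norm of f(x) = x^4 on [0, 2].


Step 1: ||f||_5 = (integral_0^2 |x^4|^5 dx)^(1/5)
     = (integral_0^2 x^20 dx)^(1/5)
Step 2: integral_0^2 x^20 dx = [x^21/(21)] from 0 to 2 = 2^21/21
     = 2097152/21 = 99864.380952
Step 3: ||f||_5 = (99864.380952)^(1/5) = 9.997286


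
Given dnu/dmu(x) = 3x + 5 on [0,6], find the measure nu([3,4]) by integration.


nu(A) = integral_A (dnu/dmu) dmu = integral_3^4 (3x + 5) dx
Step 1: Antiderivative F(x) = (3/2)x^2 + 5x
Step 2: F(4) = (3/2)*4^2 + 5*4 = 24 + 20 = 44
Step 3: F(3) = (3/2)*3^2 + 5*3 = 13.5 + 15 = 28.5
Step 4: nu([3,4]) = F(4) - F(3) = 44 - 28.5 = 15.5


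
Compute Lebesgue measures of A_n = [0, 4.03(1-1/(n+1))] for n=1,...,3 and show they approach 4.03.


By continuity of measure from below: if A_n increases to A, then m(A_n) -> m(A).
Here A = [0, 4.03], so m(A) = 4.03
Step 1: a_1 = 4.03*(1 - 1/2) = 2.015, m(A_1) = 2.015
Step 2: a_2 = 4.03*(1 - 1/3) = 2.6867, m(A_2) = 2.6867
Step 3: a_3 = 4.03*(1 - 1/4) = 3.0225, m(A_3) = 3.0225
Limit: m(A_n) -> m([0,4.03]) = 4.03


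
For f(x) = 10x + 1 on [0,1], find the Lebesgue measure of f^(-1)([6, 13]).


f^(-1)([6, 13]) = {x : 6 <= 10x + 1 <= 13}
Solving: (6 - 1)/10 <= x <= (13 - 1)/10
= [0.5, 1.2]
Intersecting with [0,1]: [0.5, 1]
Measure = 1 - 0.5 = 0.5


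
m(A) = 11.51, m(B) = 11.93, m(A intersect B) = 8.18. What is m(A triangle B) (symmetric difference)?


m(A Delta B) = m(A) + m(B) - 2*m(A n B)
= 11.51 + 11.93 - 2*8.18
= 11.51 + 11.93 - 16.36
= 7.08


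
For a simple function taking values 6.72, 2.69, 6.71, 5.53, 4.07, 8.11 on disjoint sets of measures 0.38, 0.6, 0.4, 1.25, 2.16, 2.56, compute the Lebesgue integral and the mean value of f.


Step 1: Integral = sum(value_i * measure_i)
= 6.72*0.38 + 2.69*0.6 + 6.71*0.4 + 5.53*1.25 + 4.07*2.16 + 8.11*2.56
= 2.5536 + 1.614 + 2.684 + 6.9125 + 8.7912 + 20.7616
= 43.3169
Step 2: Total measure of domain = 0.38 + 0.6 + 0.4 + 1.25 + 2.16 + 2.56 = 7.35
Step 3: Average value = 43.3169 / 7.35 = 5.893456


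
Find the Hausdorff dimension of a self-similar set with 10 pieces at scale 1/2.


For a self-similar set with N copies scaled by 1/r:
dim_H = log(N)/log(r) = log(10)/log(2)
= 2.302585/0.693147
= 3.321928


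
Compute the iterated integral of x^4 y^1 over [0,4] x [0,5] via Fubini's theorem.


By Fubini's theorem, the double integral factors as a product of single integrals:
Step 1: integral_0^4 x^4 dx = [x^5/5] from 0 to 4
     = 4^5/5 = 204.8
Step 2: integral_0^5 y^1 dy = [y^2/2] from 0 to 5
     = 5^2/2 = 12.5
Step 3: Double integral = 204.8 * 12.5 = 2560


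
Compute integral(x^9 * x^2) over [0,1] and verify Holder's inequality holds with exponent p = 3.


Step 1: Exact integral of f*g = integral(x^11, 0, 1) = 1/12
     = 0.083333
Step 2: Holder bound with p=3, q=1.5:
  ||f||_p = (integral x^27 dx)^(1/3) = (1/28)^(1/3) = 0.329317
  ||g||_q = (integral x^3 dx)^(1/1.5) = (1/4)^(1/1.5) = 0.39685
Step 3: Holder bound = ||f||_p * ||g||_q = 0.329317 * 0.39685 = 0.130689
Verification: 0.083333 <= 0.130689 (Holder holds)


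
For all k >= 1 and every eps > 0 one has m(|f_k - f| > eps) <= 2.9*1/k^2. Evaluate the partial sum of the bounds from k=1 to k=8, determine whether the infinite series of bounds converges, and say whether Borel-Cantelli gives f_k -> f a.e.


Step 1: List the terms 2.9*1/k^2 for k = 1 to 8:
  k=1: 2.9
  k=2: 0.725
  k=3: 0.322222
  k=4: 0.18125
  k=5: 0.116
  k=6: 0.080556
  k=7: 0.059184
  k=8: 0.045312
Step 2: Partial sum = 2.9 + 0.725 + 0.322222 + 0.18125 + 0.116 + 0.080556 + 0.059184 + 0.045312
     = 4.429524
Step 3: The full series sum_(k>=1) 2.9*1/k^2 converges (p-series with p = 2 > 1; a constant multiple of a convergent series converges).
Step 4: Fix eps > 0. Since sum_k m(|f_k - f| > eps) < infinity, the Borel-Cantelli lemma gives
        m(limsup_k {|f_k - f| > eps}) = 0, i.e. for a.e. x, |f_k(x) - f(x)| <= eps for all large k.
        Applying this with eps = 1/j for j = 1, 2, ... and intersecting the countably many full-measure sets,
        for a.e. x we get limsup_k |f_k(x) - f(x)| <= 1/j for every j, hence f_k -> f almost everywhere.
Conclusion: series converges; Borel-Cantelli yields f_k -> f a.e.


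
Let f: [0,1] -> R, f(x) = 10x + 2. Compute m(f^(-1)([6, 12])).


f^(-1)([6, 12]) = {x : 6 <= 10x + 2 <= 12}
Solving: (6 - 2)/10 <= x <= (12 - 2)/10
= [0.4, 1]
Intersecting with [0,1]: [0.4, 1]
Measure = 1 - 0.4 = 0.6


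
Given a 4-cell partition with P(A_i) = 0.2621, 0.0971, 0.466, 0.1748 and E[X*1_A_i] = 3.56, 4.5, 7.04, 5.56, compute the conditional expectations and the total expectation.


For each cell A_i: E[X|A_i] = E[X*1_A_i] / P(A_i)
Step 1: E[X|A_1] = 3.56 / 0.2621 = 13.582602
Step 2: E[X|A_2] = 4.5 / 0.0971 = 46.343975
Step 3: E[X|A_3] = 7.04 / 0.466 = 15.107296
Step 4: E[X|A_4] = 5.56 / 0.1748 = 31.80778
Verification: E[X] = sum E[X*1_A_i] = 3.56 + 4.5 + 7.04 + 5.56 = 20.66


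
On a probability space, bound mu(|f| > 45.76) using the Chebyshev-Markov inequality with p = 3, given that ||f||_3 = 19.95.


Chebyshev/Markov inequality: mu(|f| > eps) <= (||f||_p / eps)^p
Step 1: ||f||_3 / eps = 19.95 / 45.76 = 0.43597
Step 2: Raise to power p = 3:
  (0.43597)^3 = 0.082865
Step 3: Therefore mu(|f| > 45.76) <= 0.082865


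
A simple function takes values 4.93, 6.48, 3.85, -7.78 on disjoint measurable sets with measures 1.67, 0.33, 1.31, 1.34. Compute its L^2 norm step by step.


Step 1: Compute |f_i|^2 for each value:
  |4.93|^2 = 24.3049
  |6.48|^2 = 41.9904
  |3.85|^2 = 14.8225
  |-7.78|^2 = 60.5284
Step 2: Multiply by measures and sum:
  24.3049 * 1.67 = 40.589183
  41.9904 * 0.33 = 13.856832
  14.8225 * 1.31 = 19.417475
  60.5284 * 1.34 = 81.108056
Sum = 40.589183 + 13.856832 + 19.417475 + 81.108056 = 154.971546
Step 3: Take the p-th root:
||f||_2 = (154.971546)^(1/2) = 12.448757


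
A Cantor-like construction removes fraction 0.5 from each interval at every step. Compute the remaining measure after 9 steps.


Step 1: At each step, fraction remaining = 1 - 0.5 = 0.5
Step 2: After 9 steps, measure = (0.5)^9
Result = 0.001953


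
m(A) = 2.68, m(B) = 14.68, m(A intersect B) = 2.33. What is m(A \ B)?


m(A \ B) = m(A) - m(A n B)
= 2.68 - 2.33
= 0.35


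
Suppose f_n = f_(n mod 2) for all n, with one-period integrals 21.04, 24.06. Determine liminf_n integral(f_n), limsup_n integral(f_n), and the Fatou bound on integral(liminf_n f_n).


The sequence (integral(f_n)) is periodic with period 2, repeating the values 21.04, 24.06 indefinitely.
Step 1: For a periodic sequence, every tail (a_m, a_(m+1), ...) contains all 2 period values infinitely often.
Step 2: Hence inf of every tail = min of the period values = min(21.04, 24.06) = 21.04.
        liminf_n integral(f_n) = sup over m of (inf of tail from m) = 21.04.
Step 3: Similarly sup of every tail = max of the period values = 24.06.
        limsup_n integral(f_n) = 24.06.
Step 4: Fatou's lemma: integral(liminf_n f_n) <= liminf_n integral(f_n) = 21.04.
        So the integral of the pointwise liminf is at most 21.04.


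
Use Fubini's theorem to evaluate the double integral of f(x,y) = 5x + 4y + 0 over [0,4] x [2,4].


By Fubini, integrate in x first, then y.
Step 1: Fix y, integrate over x in [0,4]:
  integral(5x + 4y + 0, x=0..4)
  = 5*(4^2 - 0^2)/2 + (4y + 0)*(4 - 0)
  = 40 + (4y + 0)*4
  = 40 + 16y + 0
  = 40 + 16y
Step 2: Integrate over y in [2,4]:
  integral(40 + 16y, y=2..4)
  = 40*2 + 16*(4^2 - 2^2)/2
  = 80 + 96
  = 176


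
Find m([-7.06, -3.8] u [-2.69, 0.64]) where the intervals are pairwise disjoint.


For pairwise disjoint intervals, m(union) = sum of lengths.
= (-3.8 - -7.06) + (0.64 - -2.69)
= 3.26 + 3.33
= 6.59


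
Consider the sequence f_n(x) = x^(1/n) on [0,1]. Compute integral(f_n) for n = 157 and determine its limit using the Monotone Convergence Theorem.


At n = 157: f_157(x) = x^(1/157).
Step 1: integral(x^(1/157), 0, 1) = [x^(1/157+1) / (1/157+1)] from 0 to 1
     = 1 / (1/157 + 1) = 1 / ((157+1)/157) = 157/(157+1)
     = 157/158 = 0.993671
Step 2: As n -> infinity, f_n(x) = x^(1/n) -> 1 for x in (0,1], and f_n is increasing in n.
By MCT, lim_n integral(f_n) = integral(lim_n f_n) = integral(1, 0, 1) = 1.
Step 3: Verify convergence: 157/158 = 0.993671 -> 1


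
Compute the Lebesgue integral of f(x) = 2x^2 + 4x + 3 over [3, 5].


The Lebesgue integral of a Riemann-integrable function agrees with the Riemann integral.
Antiderivative F(x) = (2/3)x^3 + (4/2)x^2 + 3x
F(5) = (2/3)*5^3 + (4/2)*5^2 + 3*5
     = (2/3)*125 + (4/2)*25 + 3*5
     = 83.333333 + 50 + 15
     = 148.333333
F(3) = 45
Integral = F(5) - F(3) = 148.333333 - 45 = 103.333333


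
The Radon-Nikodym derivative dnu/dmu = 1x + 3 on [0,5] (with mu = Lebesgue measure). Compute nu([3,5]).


nu(A) = integral_A (dnu/dmu) dmu = integral_3^5 (1x + 3) dx
Step 1: Antiderivative F(x) = (1/2)x^2 + 3x
Step 2: F(5) = (1/2)*5^2 + 3*5 = 12.5 + 15 = 27.5
Step 3: F(3) = (1/2)*3^2 + 3*3 = 4.5 + 9 = 13.5
Step 4: nu([3,5]) = F(5) - F(3) = 27.5 - 13.5 = 14


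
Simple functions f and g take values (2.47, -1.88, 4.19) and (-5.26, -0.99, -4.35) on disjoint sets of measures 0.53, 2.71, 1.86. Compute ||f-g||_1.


Step 1: Compute differences f_i - g_i:
  2.47 - -5.26 = 7.73
  -1.88 - -0.99 = -0.89
  4.19 - -4.35 = 8.54
Step 2: Compute |diff|^1 * measure for each set:
  |7.73|^1 * 0.53 = 7.73 * 0.53 = 4.0969
  |-0.89|^1 * 2.71 = 0.89 * 2.71 = 2.4119
  |8.54|^1 * 1.86 = 8.54 * 1.86 = 15.8844
Step 3: Sum = 22.3932
Step 4: ||f-g||_1 = (22.3932)^(1/1) = 22.3932


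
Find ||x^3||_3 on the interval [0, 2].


Step 1: ||f||_3 = (integral_0^2 |x^3|^3 dx)^(1/3)
     = (integral_0^2 x^9 dx)^(1/3)
Step 2: integral_0^2 x^9 dx = [x^10/(10)] from 0 to 2 = 2^10/10
     = 1024/10 = 102.4
Step 3: ||f||_3 = (102.4)^(1/3) = 4.678428


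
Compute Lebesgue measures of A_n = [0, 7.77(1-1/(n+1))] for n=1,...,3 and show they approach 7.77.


By continuity of measure from below: if A_n increases to A, then m(A_n) -> m(A).
Here A = [0, 7.77], so m(A) = 7.77
Step 1: a_1 = 7.77*(1 - 1/2) = 3.885, m(A_1) = 3.885
Step 2: a_2 = 7.77*(1 - 1/3) = 5.18, m(A_2) = 5.18
Step 3: a_3 = 7.77*(1 - 1/4) = 5.8275, m(A_3) = 5.8275
Limit: m(A_n) -> m([0,7.77]) = 7.77


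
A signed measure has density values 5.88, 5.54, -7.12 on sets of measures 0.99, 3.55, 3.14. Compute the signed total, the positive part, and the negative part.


Step 1: Compute signed measure on each set:
  Set 1: 5.88 * 0.99 = 5.8212
  Set 2: 5.54 * 3.55 = 19.667
  Set 3: -7.12 * 3.14 = -22.3568
Step 2: Total signed measure = (5.8212) + (19.667) + (-22.3568)
     = 3.1314
Step 3: Positive part mu+(X) = sum of positive contributions = 25.4882
Step 4: Negative part mu-(X) = |sum of negative contributions| = 22.3568


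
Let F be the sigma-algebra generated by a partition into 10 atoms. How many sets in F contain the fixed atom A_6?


Each element of F is a union of some subset S of the 10 atoms.
The element contains A_6 iff A_6 is in S.
So we count subsets S of {A_1,...,A_10} with A_6 in S: choose freely among the other 9 atoms.
Count = 2^(10-1) = 2^9 = 512.


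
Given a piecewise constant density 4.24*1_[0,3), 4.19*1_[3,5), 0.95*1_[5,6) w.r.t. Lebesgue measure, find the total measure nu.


Integrate each piece of the Radon-Nikodym derivative:
Step 1: integral_0^3 4.24 dx = 4.24*(3-0) = 4.24*3 = 12.72
Step 2: integral_3^5 4.19 dx = 4.19*(5-3) = 4.19*2 = 8.38
Step 3: integral_5^6 0.95 dx = 0.95*(6-5) = 0.95*1 = 0.95
Total: 12.72 + 8.38 + 0.95 = 22.05


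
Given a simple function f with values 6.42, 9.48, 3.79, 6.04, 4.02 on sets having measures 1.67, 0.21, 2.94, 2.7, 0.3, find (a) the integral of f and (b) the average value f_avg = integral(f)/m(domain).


Step 1: Integral = sum(value_i * measure_i)
= 6.42*1.67 + 9.48*0.21 + 3.79*2.94 + 6.04*2.7 + 4.02*0.3
= 10.7214 + 1.9908 + 11.1426 + 16.308 + 1.206
= 41.3688
Step 2: Total measure of domain = 1.67 + 0.21 + 2.94 + 2.7 + 0.3 = 7.82
Step 3: Average value = 41.3688 / 7.82 = 5.290128


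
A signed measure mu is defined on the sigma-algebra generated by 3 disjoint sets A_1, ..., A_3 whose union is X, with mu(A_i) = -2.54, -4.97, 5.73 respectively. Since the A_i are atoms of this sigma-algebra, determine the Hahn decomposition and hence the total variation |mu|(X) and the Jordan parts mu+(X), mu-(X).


Step 1: Every measurable set is a union of atoms (the cells / points), so a Hahn decomposition is
  obtained by grouping atoms by sign: P = union of atoms with mu > 0, N = union of the remaining atoms.
  Atoms in P (indices): 3;  atoms in N (indices): 1, 2
  Positive values: 5.73
  Negative values: -2.54, -4.97
Step 2: mu+(X) = mu(P) = sum of positive atom values = 5.73
Step 3: mu-(X) = -mu(N) = sum of |negative atom values| = 7.51
Step 4: |mu|(X) = mu+(X) + mu-(X) = 5.73 + 7.51 = 13.24


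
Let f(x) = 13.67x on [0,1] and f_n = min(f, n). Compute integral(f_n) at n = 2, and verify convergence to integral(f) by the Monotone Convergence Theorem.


f(x) = 13.67x on [0,1]; f_n(x) = min(13.67x, n). At n = 2:
Step 1: f(x) reaches 2 at x = 2/13.67 = 0.146306
Step 2: integral(f_2) = integral(13.67x, 0, 0.146306) + integral(2, 0.146306, 1)
       = 13.67*0.146306^2/2 + 2*(1 - 0.146306)
       = 0.146306 + 1.707388
       = 1.853694
Step 3: As n -> infinity, f_n increases to f, so by MCT integral(f_n) -> integral(f) = 13.67/2 = 6.835.
Convergence: integral(f_2) = 1.853694 -> 6.835 as n -> infinity


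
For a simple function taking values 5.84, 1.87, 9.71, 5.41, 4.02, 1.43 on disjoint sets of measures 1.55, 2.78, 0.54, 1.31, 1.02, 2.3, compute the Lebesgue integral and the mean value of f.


Step 1: Integral = sum(value_i * measure_i)
= 5.84*1.55 + 1.87*2.78 + 9.71*0.54 + 5.41*1.31 + 4.02*1.02 + 1.43*2.3
= 9.052 + 5.1986 + 5.2434 + 7.0871 + 4.1004 + 3.289
= 33.9705
Step 2: Total measure of domain = 1.55 + 2.78 + 0.54 + 1.31 + 1.02 + 2.3 = 9.5
Step 3: Average value = 33.9705 / 9.5 = 3.575842


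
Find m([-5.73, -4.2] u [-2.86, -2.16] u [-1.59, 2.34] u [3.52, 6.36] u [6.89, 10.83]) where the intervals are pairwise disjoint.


For pairwise disjoint intervals, m(union) = sum of lengths.
= (-4.2 - -5.73) + (-2.16 - -2.86) + (2.34 - -1.59) + (6.36 - 3.52) + (10.83 - 6.89)
= 1.53 + 0.7 + 3.93 + 2.84 + 3.94
= 12.94


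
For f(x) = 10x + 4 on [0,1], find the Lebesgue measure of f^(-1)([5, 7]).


f^(-1)([5, 7]) = {x : 5 <= 10x + 4 <= 7}
Solving: (5 - 4)/10 <= x <= (7 - 4)/10
= [0.1, 0.3]
Intersecting with [0,1]: [0.1, 0.3]
Measure = 0.3 - 0.1 = 0.2


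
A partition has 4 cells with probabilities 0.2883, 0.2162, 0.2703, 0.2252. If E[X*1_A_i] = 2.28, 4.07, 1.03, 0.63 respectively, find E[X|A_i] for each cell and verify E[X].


For each cell A_i: E[X|A_i] = E[X*1_A_i] / P(A_i)
Step 1: E[X|A_1] = 2.28 / 0.2883 = 7.908429
Step 2: E[X|A_2] = 4.07 / 0.2162 = 18.825162
Step 3: E[X|A_3] = 1.03 / 0.2703 = 3.810581
Step 4: E[X|A_4] = 0.63 / 0.2252 = 2.797513
Verification: E[X] = sum E[X*1_A_i] = 2.28 + 4.07 + 1.03 + 0.63 = 8.01


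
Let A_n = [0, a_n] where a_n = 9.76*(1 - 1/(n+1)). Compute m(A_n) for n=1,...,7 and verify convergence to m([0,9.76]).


By continuity of measure from below: if A_n increases to A, then m(A_n) -> m(A).
Here A = [0, 9.76], so m(A) = 9.76
Step 1: a_1 = 9.76*(1 - 1/2) = 4.88, m(A_1) = 4.88
Step 2: a_2 = 9.76*(1 - 1/3) = 6.5067, m(A_2) = 6.5067
Step 3: a_3 = 9.76*(1 - 1/4) = 7.32, m(A_3) = 7.32
Step 4: a_4 = 9.76*(1 - 1/5) = 7.808, m(A_4) = 7.808
Step 5: a_5 = 9.76*(1 - 1/6) = 8.1333, m(A_5) = 8.1333
Step 6: a_6 = 9.76*(1 - 1/7) = 8.3657, m(A_6) = 8.3657
Step 7: a_7 = 9.76*(1 - 1/8) = 8.54, m(A_7) = 8.54
Limit: m(A_n) -> m([0,9.76]) = 9.76


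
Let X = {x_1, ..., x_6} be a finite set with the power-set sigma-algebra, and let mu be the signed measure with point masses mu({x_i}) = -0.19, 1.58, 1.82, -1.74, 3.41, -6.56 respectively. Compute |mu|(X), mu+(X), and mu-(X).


Step 1: Every measurable set is a union of atoms (the cells / points), so a Hahn decomposition is
  obtained by grouping atoms by sign: P = union of atoms with mu > 0, N = union of the remaining atoms.
  Atoms in P (indices): 2, 3, 5;  atoms in N (indices): 1, 4, 6
  Positive values: 1.58, 1.82, 3.41
  Negative values: -0.19, -1.74, -6.56
Step 2: mu+(X) = mu(P) = sum of positive atom values = 6.81
Step 3: mu-(X) = -mu(N) = sum of |negative atom values| = 8.49
Step 4: |mu|(X) = mu+(X) + mu-(X) = 6.81 + 8.49 = 15.3


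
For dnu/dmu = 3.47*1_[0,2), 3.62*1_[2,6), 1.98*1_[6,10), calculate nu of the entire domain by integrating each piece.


Integrate each piece of the Radon-Nikodym derivative:
Step 1: integral_0^2 3.47 dx = 3.47*(2-0) = 3.47*2 = 6.94
Step 2: integral_2^6 3.62 dx = 3.62*(6-2) = 3.62*4 = 14.48
Step 3: integral_6^10 1.98 dx = 1.98*(10-6) = 1.98*4 = 7.92
Total: 6.94 + 14.48 + 7.92 = 29.34


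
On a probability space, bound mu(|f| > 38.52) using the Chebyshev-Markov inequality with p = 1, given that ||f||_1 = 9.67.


Chebyshev/Markov inequality: mu(|f| > eps) <= (||f||_p / eps)^p
Step 1: ||f||_1 / eps = 9.67 / 38.52 = 0.251038
Step 2: Raise to power p = 1:
  (0.251038)^1 = 0.251038
Step 3: Therefore mu(|f| > 38.52) <= 0.251038


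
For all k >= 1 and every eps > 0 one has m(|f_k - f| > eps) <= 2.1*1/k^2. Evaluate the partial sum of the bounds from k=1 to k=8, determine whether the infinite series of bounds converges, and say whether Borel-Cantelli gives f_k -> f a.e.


Step 1: List the terms 2.1*1/k^2 for k = 1 to 8:
  k=1: 2.1
  k=2: 0.525
  k=3: 0.233333
  k=4: 0.13125
  k=5: 0.084
  k=6: 0.058333
  k=7: 0.042857
  k=8: 0.032813
Step 2: Partial sum = 2.1 + 0.525 + 0.233333 + 0.13125 + 0.084 + 0.058333 + 0.042857 + 0.032813
     = 3.207586
Step 3: The full series sum_(k>=1) 2.1*1/k^2 converges (p-series with p = 2 > 1; a constant multiple of a convergent series converges).
Step 4: Fix eps > 0. Since sum_k m(|f_k - f| > eps) < infinity, the Borel-Cantelli lemma gives
        m(limsup_k {|f_k - f| > eps}) = 0, i.e. for a.e. x, |f_k(x) - f(x)| <= eps for all large k.
        Applying this with eps = 1/j for j = 1, 2, ... and intersecting the countably many full-measure sets,
        for a.e. x we get limsup_k |f_k(x) - f(x)| <= 1/j for every j, hence f_k -> f almost everywhere.
Conclusion: series converges; Borel-Cantelli yields f_k -> f a.e.


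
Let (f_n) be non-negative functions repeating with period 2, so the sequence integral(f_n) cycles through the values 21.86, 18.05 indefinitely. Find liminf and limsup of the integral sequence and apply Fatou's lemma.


The sequence (integral(f_n)) is periodic with period 2, repeating the values 21.86, 18.05 indefinitely.
Step 1: For a periodic sequence, every tail (a_m, a_(m+1), ...) contains all 2 period values infinitely often.
Step 2: Hence inf of every tail = min of the period values = min(21.86, 18.05) = 18.05.
        liminf_n integral(f_n) = sup over m of (inf of tail from m) = 18.05.
Step 3: Similarly sup of every tail = max of the period values = 21.86.
        limsup_n integral(f_n) = 21.86.
Step 4: Fatou's lemma: integral(liminf_n f_n) <= liminf_n integral(f_n) = 18.05.
        So the integral of the pointwise liminf is at most 18.05.


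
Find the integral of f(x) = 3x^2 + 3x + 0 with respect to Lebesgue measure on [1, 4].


The Lebesgue integral of a Riemann-integrable function agrees with the Riemann integral.
Antiderivative F(x) = (3/3)x^3 + (3/2)x^2 + 0x
F(4) = (3/3)*4^3 + (3/2)*4^2 + 0*4
     = (3/3)*64 + (3/2)*16 + 0*4
     = 64 + 24 + 0
     = 88
F(1) = 2.5
Integral = F(4) - F(1) = 88 - 2.5 = 85.5


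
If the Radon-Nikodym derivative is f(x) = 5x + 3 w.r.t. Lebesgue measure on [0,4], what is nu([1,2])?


nu(A) = integral_A (dnu/dmu) dmu = integral_1^2 (5x + 3) dx
Step 1: Antiderivative F(x) = (5/2)x^2 + 3x
Step 2: F(2) = (5/2)*2^2 + 3*2 = 10 + 6 = 16
Step 3: F(1) = (5/2)*1^2 + 3*1 = 2.5 + 3 = 5.5
Step 4: nu([1,2]) = F(2) - F(1) = 16 - 5.5 = 10.5


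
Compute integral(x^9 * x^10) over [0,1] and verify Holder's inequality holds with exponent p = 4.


Step 1: Exact integral of f*g = integral(x^19, 0, 1) = 1/20
     = 0.05
Step 2: Holder bound with p=4, q=1.333333:
  ||f||_p = (integral x^36 dx)^(1/4) = (1/37)^(1/4) = 0.405461
  ||g||_q = (integral x^13.333333 dx)^(1/1.333333) = (1/14.333333)^(1/1.333333) = 0.13575
Step 3: Holder bound = ||f||_p * ||g||_q = 0.405461 * 0.13575 = 0.055041
Verification: 0.05 <= 0.055041 (Holder holds)


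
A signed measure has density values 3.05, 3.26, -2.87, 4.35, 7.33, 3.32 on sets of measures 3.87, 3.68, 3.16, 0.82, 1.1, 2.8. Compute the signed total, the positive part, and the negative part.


Step 1: Compute signed measure on each set:
  Set 1: 3.05 * 3.87 = 11.8035
  Set 2: 3.26 * 3.68 = 11.9968
  Set 3: -2.87 * 3.16 = -9.0692
  Set 4: 4.35 * 0.82 = 3.567
  Set 5: 7.33 * 1.1 = 8.063
  Set 6: 3.32 * 2.8 = 9.296
Step 2: Total signed measure = (11.8035) + (11.9968) + (-9.0692) + (3.567) + (8.063) + (9.296)
     = 35.6571
Step 3: Positive part mu+(X) = sum of positive contributions = 44.7263
Step 4: Negative part mu-(X) = |sum of negative contributions| = 9.0692


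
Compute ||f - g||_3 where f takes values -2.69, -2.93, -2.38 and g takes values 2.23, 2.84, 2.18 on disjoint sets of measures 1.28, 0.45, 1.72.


Step 1: Compute differences f_i - g_i:
  -2.69 - 2.23 = -4.92
  -2.93 - 2.84 = -5.77
  -2.38 - 2.18 = -4.56
Step 2: Compute |diff|^3 * measure for each set:
  |-4.92|^3 * 1.28 = 119.095488 * 1.28 = 152.442225
  |-5.77|^3 * 0.45 = 192.100033 * 0.45 = 86.445015
  |-4.56|^3 * 1.72 = 94.818816 * 1.72 = 163.088364
Step 3: Sum = 401.975603
Step 4: ||f-g||_3 = (401.975603)^(1/3) = 7.380173


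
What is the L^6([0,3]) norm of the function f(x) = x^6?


Step 1: ||f||_6 = (integral_0^3 |x^6|^6 dx)^(1/6)
     = (integral_0^3 x^36 dx)^(1/6)
Step 2: integral_0^3 x^36 dx = [x^37/(37)] from 0 to 3 = 3^37/37
     = 450283905890997363/37 = 1.216984e+16
Step 3: ||f||_6 = (1.216984e+16)^(1/6) = 479.601777


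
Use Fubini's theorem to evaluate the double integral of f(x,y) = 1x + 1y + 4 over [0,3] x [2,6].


By Fubini, integrate in x first, then y.
Step 1: Fix y, integrate over x in [0,3]:
  integral(1x + 1y + 4, x=0..3)
  = 1*(3^2 - 0^2)/2 + (1y + 4)*(3 - 0)
  = 4.5 + (1y + 4)*3
  = 4.5 + 3y + 12
  = 16.5 + 3y
Step 2: Integrate over y in [2,6]:
  integral(16.5 + 3y, y=2..6)
  = 16.5*4 + 3*(6^2 - 2^2)/2
  = 66 + 48
  = 114


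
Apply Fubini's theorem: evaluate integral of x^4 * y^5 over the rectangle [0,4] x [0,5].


By Fubini's theorem, the double integral factors as a product of single integrals:
Step 1: integral_0^4 x^4 dx = [x^5/5] from 0 to 4
     = 4^5/5 = 204.8
Step 2: integral_0^5 y^5 dy = [y^6/6] from 0 to 5
     = 5^6/6 = 2604.166667
Step 3: Double integral = 204.8 * 2604.166667 = 533333.333333


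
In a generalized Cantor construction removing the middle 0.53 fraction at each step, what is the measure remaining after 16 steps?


Step 1: At each step, fraction remaining = 1 - 0.53 = 0.47
Step 2: After 16 steps, measure = (0.47)^16
Result = 5.669774e-06


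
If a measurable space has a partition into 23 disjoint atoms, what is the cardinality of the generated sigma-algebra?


Each element of the sigma-algebra is a union of some subset of the 23 atoms.
The number of such subsets is 2^23 = 8388608.


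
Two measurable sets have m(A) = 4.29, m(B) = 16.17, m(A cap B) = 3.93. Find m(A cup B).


By inclusion-exclusion: m(A u B) = m(A) + m(B) - m(A n B)
= 4.29 + 16.17 - 3.93
= 16.53


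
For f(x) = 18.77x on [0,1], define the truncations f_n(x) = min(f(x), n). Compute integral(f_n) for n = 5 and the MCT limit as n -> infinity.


f(x) = 18.77x on [0,1]; f_n(x) = min(18.77x, n). At n = 5:
Step 1: f(x) reaches 5 at x = 5/18.77 = 0.266383
Step 2: integral(f_5) = integral(18.77x, 0, 0.266383) + integral(5, 0.266383, 1)
       = 18.77*0.266383^2/2 + 5*(1 - 0.266383)
       = 0.665956 + 3.668087
       = 4.334044
Step 3: As n -> infinity, f_n increases to f, so by MCT integral(f_n) -> integral(f) = 18.77/2 = 9.385.
Convergence: integral(f_5) = 4.334044 -> 9.385 as n -> infinity


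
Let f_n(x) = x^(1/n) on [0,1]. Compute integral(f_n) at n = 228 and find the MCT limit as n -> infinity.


At n = 228: f_228(x) = x^(1/228).
Step 1: integral(x^(1/228), 0, 1) = [x^(1/228+1) / (1/228+1)] from 0 to 1
     = 1 / (1/228 + 1) = 1 / ((228+1)/228) = 228/(228+1)
     = 228/229 = 0.995633
Step 2: As n -> infinity, f_n(x) = x^(1/n) -> 1 for x in (0,1], and f_n is increasing in n.
By MCT, lim_n integral(f_n) = integral(lim_n f_n) = integral(1, 0, 1) = 1.
Step 3: Verify convergence: 228/229 = 0.995633 -> 1


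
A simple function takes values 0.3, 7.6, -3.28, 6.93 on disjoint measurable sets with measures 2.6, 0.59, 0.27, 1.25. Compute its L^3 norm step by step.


Step 1: Compute |f_i|^3 for each value:
  |0.3|^3 = 0.027
  |7.6|^3 = 438.976
  |-3.28|^3 = 35.287552
  |6.93|^3 = 332.812557
Step 2: Multiply by measures and sum:
  0.027 * 2.6 = 0.0702
  438.976 * 0.59 = 258.99584
  35.287552 * 0.27 = 9.527639
  332.812557 * 1.25 = 416.015696
Sum = 0.0702 + 258.99584 + 9.527639 + 416.015696 = 684.609375
Step 3: Take the p-th root:
||f||_3 = (684.609375)^(1/3) = 8.813484


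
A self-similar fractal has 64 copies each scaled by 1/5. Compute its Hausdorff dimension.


For a self-similar set with N copies scaled by 1/r:
dim_H = log(N)/log(r) = log(64)/log(5)
= 4.158883/1.609438
= 2.584059


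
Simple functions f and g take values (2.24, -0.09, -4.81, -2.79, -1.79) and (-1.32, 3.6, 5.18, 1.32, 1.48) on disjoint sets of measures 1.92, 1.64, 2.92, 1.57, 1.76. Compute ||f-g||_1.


Step 1: Compute differences f_i - g_i:
  2.24 - -1.32 = 3.56
  -0.09 - 3.6 = -3.69
  -4.81 - 5.18 = -9.99
  -2.79 - 1.32 = -4.11
  -1.79 - 1.48 = -3.27
Step 2: Compute |diff|^1 * measure for each set:
  |3.56|^1 * 1.92 = 3.56 * 1.92 = 6.8352
  |-3.69|^1 * 1.64 = 3.69 * 1.64 = 6.0516
  |-9.99|^1 * 2.92 = 9.99 * 2.92 = 29.1708
  |-4.11|^1 * 1.57 = 4.11 * 1.57 = 6.4527
  |-3.27|^1 * 1.76 = 3.27 * 1.76 = 5.7552
Step 3: Sum = 54.2655
Step 4: ||f-g||_1 = (54.2655)^(1/1) = 54.2655
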